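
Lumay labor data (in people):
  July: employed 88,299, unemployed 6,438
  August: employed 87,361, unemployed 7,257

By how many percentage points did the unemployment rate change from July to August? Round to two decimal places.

July: labor force = 88,299 + 6,438 = 94,737; u = 6,438/94,737 = 6.80%.
August: labor force = 87,361 + 7,257 = 94,618; u = 7,257/94,618 = 7.67%.
Change = 7.67% − 6.80% = +0.87 pp.

The unemployment rate changed by +0.87 percentage points.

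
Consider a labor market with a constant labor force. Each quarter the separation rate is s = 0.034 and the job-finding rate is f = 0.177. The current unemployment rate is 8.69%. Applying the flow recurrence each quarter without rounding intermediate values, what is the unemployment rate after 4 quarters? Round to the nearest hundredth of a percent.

With a fixed labor force, u_{t+1} = u_t + s·(1−u_t) − f·u_t = u_t·(1−s−f) + s.
Here 1−s−f = 0.789 and s = 0.034.
u_1 = 0.086900 × 0.789 + 0.034 = 0.102564.
u_2 = 0.102564 × 0.789 + 0.034 = 0.114923.
u_3 = 0.114923 × 0.789 + 0.034 = 0.124674.
u_4 = 0.124674 × 0.789 + 0.034 = 0.132368.

Unemployment rate after four quarters ≈ 13.24%.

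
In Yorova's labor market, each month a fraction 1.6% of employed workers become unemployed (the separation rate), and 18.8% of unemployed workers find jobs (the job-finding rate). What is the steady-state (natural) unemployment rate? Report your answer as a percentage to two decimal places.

At steady state the flows balance: s·E = f·U, so U/(E+U) = s/(s+f).
u* = 1.6 / (1.6 + 18.8) = 1.6 / 20.40 = 7.84%.

Steady-state unemployment rate ≈ 7.84%.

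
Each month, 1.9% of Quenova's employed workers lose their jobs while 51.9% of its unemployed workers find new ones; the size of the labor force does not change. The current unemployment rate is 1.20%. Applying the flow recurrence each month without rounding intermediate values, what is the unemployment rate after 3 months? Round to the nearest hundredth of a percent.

With a fixed labor force, u_{t+1} = u_t + s·(1−u_t) − f·u_t = u_t·(1−s−f) + s.
Here 1−s−f = 0.462 and s = 0.019.
u_1 = 0.012000 × 0.462 + 0.019 = 0.024544.
u_2 = 0.024544 × 0.462 + 0.019 = 0.030339.
u_3 = 0.030339 × 0.462 + 0.019 = 0.033017.

Unemployment rate after three months ≈ 3.30%.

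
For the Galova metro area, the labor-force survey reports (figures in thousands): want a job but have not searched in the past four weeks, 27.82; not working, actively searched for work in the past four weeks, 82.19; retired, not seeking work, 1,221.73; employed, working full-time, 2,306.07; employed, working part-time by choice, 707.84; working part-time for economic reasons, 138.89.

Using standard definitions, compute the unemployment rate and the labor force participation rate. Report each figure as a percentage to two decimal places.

Employed = 2,306.07 + 707.84 + 138.89 = 3,152.80 thousand (anyone who worked, including part-time for economic reasons, counts as employed).
Unemployed = 82.19 thousand.
Labor force = 3,152.80 + 82.19 = 3,234.99 thousand.
Not in labor force = 27.82 + 1,221.73 = 1,249.55 thousand (those not working and not actively searching are outside the labor force — including those who want a job but have given up searching).
Civilian working-age population = 3,234.99 + 1,249.55 = 4,484.54 thousand.
Unemployment rate = 82.19 / 3,234.99 = 2.54%.
Labor force participation rate = 3,234.99 / 4,484.54 = 72.14%.

Unemployment rate ≈ 2.54%; labor force participation rate ≈ 72.14%.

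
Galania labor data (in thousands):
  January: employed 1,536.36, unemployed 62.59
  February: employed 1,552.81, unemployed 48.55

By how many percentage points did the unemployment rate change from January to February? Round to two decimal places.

The unemployment rate changed by −0.88 percentage points.

January: labor force = 1,536.36 + 62.59 = 1,598.95; u = 62.59/1,598.95 = 3.91%.
February: labor force = 1,552.81 + 48.55 = 1,601.36; u = 48.55/1,601.36 = 3.03%.
Change = 3.03% − 3.91% = −0.88 pp.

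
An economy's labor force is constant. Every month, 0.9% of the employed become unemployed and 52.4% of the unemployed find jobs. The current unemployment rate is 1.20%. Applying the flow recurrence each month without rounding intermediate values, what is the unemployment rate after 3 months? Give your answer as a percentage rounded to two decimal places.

Unemployment rate after three months ≈ 1.64%.

With a fixed labor force, u_{t+1} = u_t + s·(1−u_t) − f·u_t = u_t·(1−s−f) + s.
Here 1−s−f = 0.467 and s = 0.009.
u_1 = 0.012000 × 0.467 + 0.009 = 0.014604.
u_2 = 0.014604 × 0.467 + 0.009 = 0.015820.
u_3 = 0.015820 × 0.467 + 0.009 = 0.016388.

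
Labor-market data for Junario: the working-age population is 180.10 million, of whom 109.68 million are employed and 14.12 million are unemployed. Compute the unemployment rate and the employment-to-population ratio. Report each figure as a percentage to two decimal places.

Labor force = employed + unemployed = 109.68 + 14.12 = 123.80 million.
Unemployment rate = 14.12 / 123.80 = 11.41%.
Employment-population ratio = 109.68 / 180.10 = 60.90%.

Unemployment rate ≈ 11.41%; employment-population ratio ≈ 60.90%.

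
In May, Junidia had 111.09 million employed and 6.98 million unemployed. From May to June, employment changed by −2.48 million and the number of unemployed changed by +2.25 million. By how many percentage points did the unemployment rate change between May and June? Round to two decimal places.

May: labor force = 111.09 + 6.98 = 118.07; u = 6.98/118.07 = 5.91%.
June: labor force = 108.61 + 9.23 = 117.84; u = 9.23/117.84 = 7.83%.
Change = 7.83% − 5.91% = +1.92 pp.

The unemployment rate changed by +1.92 percentage points.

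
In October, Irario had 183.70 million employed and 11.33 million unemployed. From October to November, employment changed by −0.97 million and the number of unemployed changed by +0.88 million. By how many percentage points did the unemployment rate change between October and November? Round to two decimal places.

October: labor force = 183.70 + 11.33 = 195.03; u = 11.33/195.03 = 5.81%.
November: labor force = 182.73 + 12.21 = 194.94; u = 12.21/194.94 = 6.26%.
Change = 6.26% − 5.81% = +0.45 pp.

The unemployment rate changed by +0.45 percentage points.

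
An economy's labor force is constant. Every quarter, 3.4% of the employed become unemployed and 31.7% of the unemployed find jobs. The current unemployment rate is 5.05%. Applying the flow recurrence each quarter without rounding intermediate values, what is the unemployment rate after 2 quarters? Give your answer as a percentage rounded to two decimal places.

With a fixed labor force, u_{t+1} = u_t + s·(1−u_t) − f·u_t = u_t·(1−s−f) + s.
Here 1−s−f = 0.649 and s = 0.034.
u_1 = 0.050500 × 0.649 + 0.034 = 0.066775.
u_2 = 0.066775 × 0.649 + 0.034 = 0.077337.

Unemployment rate after two quarters ≈ 7.73%.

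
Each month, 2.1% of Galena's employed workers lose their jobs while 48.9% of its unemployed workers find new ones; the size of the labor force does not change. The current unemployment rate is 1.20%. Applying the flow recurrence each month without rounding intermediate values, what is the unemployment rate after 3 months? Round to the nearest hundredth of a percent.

With a fixed labor force, u_{t+1} = u_t + s·(1−u_t) − f·u_t = u_t·(1−s−f) + s.
Here 1−s−f = 0.490 and s = 0.021.
u_1 = 0.012000 × 0.490 + 0.021 = 0.026880.
u_2 = 0.026880 × 0.490 + 0.021 = 0.034171.
u_3 = 0.034171 × 0.490 + 0.021 = 0.037744.

Unemployment rate after three months ≈ 3.77%.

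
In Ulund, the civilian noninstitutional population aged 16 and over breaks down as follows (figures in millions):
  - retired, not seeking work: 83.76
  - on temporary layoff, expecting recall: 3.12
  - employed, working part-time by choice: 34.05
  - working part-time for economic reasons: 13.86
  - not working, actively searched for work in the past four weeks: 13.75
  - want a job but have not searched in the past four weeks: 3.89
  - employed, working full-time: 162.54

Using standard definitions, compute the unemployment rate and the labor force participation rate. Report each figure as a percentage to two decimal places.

Employed = 34.05 + 13.86 + 162.54 = 210.45 million (anyone who worked, including part-time for economic reasons, counts as employed).
Unemployed = 3.12 + 13.75 = 16.87 million (jobless and actively searching, or on temporary layoff).
Labor force = 210.45 + 16.87 = 227.32 million.
Not in labor force = 83.76 + 3.89 = 87.65 million (those not working and not actively searching are outside the labor force — including those who want a job but have given up searching).
Civilian working-age population = 227.32 + 87.65 = 314.97 million.
Unemployment rate = 16.87 / 227.32 = 7.42%.
Labor force participation rate = 227.32 / 314.97 = 72.17%.

Unemployment rate ≈ 7.42%; labor force participation rate ≈ 72.17%.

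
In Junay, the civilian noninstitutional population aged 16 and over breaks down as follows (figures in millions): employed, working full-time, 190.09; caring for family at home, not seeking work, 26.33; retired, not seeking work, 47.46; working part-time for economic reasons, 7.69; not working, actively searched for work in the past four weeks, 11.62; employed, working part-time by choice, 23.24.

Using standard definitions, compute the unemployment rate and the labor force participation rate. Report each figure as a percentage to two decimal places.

Unemployment rate ≈ 4.99%; labor force participation rate ≈ 75.92%.

Employed = 190.09 + 7.69 + 23.24 = 221.02 million (anyone who worked, including part-time for economic reasons, counts as employed).
Unemployed = 11.62 million.
Labor force = 221.02 + 11.62 = 232.64 million.
Not in labor force = 26.33 + 47.46 = 73.79 million (those not working and not actively searching are outside the labor force).
Civilian working-age population = 232.64 + 73.79 = 306.43 million.
Unemployment rate = 11.62 / 232.64 = 4.99%.
Labor force participation rate = 232.64 / 306.43 = 75.92%.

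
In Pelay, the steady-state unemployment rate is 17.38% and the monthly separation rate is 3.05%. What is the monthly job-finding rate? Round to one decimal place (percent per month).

Job-finding rate ≈ 14.5% per month.

From u* = s/(s+f): f = s·(1−u)/u.
f = 3.05 × (1 − 0.1738) / 0.1738 = 2.5199 / 0.1738 ≈ 14.5% per month.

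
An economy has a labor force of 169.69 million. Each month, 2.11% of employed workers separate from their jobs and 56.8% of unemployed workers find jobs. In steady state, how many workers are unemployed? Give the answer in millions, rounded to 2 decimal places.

About 6.08 million are unemployed in steady state.

Steady-state unemployment rate u* = s/(s+f) = 2.11/(2.11+56.8) = 0.035817.
Unemployed = u* × labor force = 0.035817 × 169.69 ≈ 6.08 million.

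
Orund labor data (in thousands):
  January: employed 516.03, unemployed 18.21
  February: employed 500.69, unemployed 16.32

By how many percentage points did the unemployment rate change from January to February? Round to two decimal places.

The unemployment rate changed by −0.25 percentage points.

January: labor force = 516.03 + 18.21 = 534.24; u = 18.21/534.24 = 3.41%.
February: labor force = 500.69 + 16.32 = 517.01; u = 16.32/517.01 = 3.16%.
Change = 3.16% − 3.41% = −0.25 pp.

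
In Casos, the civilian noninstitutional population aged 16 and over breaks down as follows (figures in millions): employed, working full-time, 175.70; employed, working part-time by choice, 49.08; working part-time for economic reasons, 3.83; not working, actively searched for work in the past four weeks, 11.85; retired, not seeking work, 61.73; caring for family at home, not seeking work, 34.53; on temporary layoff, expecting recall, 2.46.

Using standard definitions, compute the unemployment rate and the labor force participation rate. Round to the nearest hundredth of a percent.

Unemployment rate ≈ 5.89%; labor force participation rate ≈ 71.62%.

Employed = 175.70 + 49.08 + 3.83 = 228.61 million (anyone who worked, including part-time for economic reasons, counts as employed).
Unemployed = 11.85 + 2.46 = 14.31 million (jobless and actively searching, or on temporary layoff).
Labor force = 228.61 + 14.31 = 242.92 million.
Not in labor force = 61.73 + 34.53 = 96.26 million (those not working and not actively searching are outside the labor force).
Civilian working-age population = 242.92 + 96.26 = 339.18 million.
Unemployment rate = 14.31 / 242.92 = 5.89%.
Labor force participation rate = 242.92 / 339.18 = 71.62%.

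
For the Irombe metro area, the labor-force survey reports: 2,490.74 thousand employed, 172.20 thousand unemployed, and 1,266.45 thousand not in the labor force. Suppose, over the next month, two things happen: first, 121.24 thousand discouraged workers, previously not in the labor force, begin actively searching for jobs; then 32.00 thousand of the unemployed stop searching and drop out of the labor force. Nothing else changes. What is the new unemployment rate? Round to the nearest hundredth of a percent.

Initially, labor force = 2,490.74 + 172.20 = 2,662.94 thousand, so u = 172.20/2,662.94 = 6.47%.
After the first change, unemployed and labor force both rise by 121.24 → E = 2,490.74, U = 293.44, labor force = 2,784.18 thousand.
After the second change, unemployed and labor force both fall by 32.00 → E = 2,490.74, U = 261.44, labor force = 2,752.18 thousand.
New unemployment rate = 261.44 / 2,752.18 = 9.50%.

New unemployment rate ≈ 9.50%.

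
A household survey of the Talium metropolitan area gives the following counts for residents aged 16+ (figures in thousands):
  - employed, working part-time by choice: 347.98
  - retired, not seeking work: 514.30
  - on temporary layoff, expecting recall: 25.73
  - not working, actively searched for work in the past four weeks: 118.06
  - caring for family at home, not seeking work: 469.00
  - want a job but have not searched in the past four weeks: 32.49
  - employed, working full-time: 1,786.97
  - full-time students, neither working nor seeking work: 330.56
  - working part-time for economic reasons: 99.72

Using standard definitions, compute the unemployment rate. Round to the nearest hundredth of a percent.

Unemployment rate ≈ 6.05%.

Employed = 347.98 + 1,786.97 + 99.72 = 2,234.67 thousand (anyone who worked, including part-time for economic reasons, counts as employed).
Unemployed = 25.73 + 118.06 = 143.79 thousand (jobless and actively searching, or on temporary layoff).
Labor force = 2,234.67 + 143.79 = 2,378.46 thousand.
Unemployment rate = 143.79 / 2,378.46 = 6.05%.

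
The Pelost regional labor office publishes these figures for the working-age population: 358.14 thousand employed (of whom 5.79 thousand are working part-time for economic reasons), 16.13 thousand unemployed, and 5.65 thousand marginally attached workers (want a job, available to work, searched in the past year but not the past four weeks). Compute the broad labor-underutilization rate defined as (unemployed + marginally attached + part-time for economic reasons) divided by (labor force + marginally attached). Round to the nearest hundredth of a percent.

Labor force = 358.14 + 16.13 = 374.27 thousand.
Numerator = 16.13 + 5.65 + 5.79 = 27.57 thousand.
Denominator = 374.27 + 5.65 = 379.92 thousand.
Broad rate = 27.57 / 379.92 = 7.26%.

Broad underutilization rate ≈ 7.26%.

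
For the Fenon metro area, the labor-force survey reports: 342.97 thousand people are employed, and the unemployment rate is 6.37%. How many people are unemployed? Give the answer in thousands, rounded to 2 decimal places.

About 23.33 thousand are unemployed.

Let U be the number unemployed. The labor force is E + U, and U/(E+U) = 0.0637.
So U = 0.0637 × 342.97 / (1 − 0.0637) = 21.8472 / 0.9363 ≈ 23.33 thousand.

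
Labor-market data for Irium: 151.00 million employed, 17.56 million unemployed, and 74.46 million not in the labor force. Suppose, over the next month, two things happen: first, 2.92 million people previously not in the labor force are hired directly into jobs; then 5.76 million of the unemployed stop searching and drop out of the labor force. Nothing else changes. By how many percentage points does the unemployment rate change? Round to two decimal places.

The unemployment rate changes by −3.30 percentage points.

Initially, labor force = 151.00 + 17.56 = 168.56 million, so u = 17.56/168.56 = 10.42%.
After the first change, employed and labor force both rise by 2.92; unemployed unchanged → E = 153.92, U = 17.56, labor force = 171.48 million.
After the second change, unemployed and labor force both fall by 5.76 → E = 153.92, U = 11.80, labor force = 165.72 million.
New unemployment rate = 11.80 / 165.72 = 7.12%.
Change = 7.12% − 10.42% = −3.30 percentage points.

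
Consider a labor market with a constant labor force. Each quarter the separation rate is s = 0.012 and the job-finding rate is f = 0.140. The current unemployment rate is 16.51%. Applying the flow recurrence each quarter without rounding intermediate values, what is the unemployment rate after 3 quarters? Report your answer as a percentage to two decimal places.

Unemployment rate after three quarters ≈ 13.15%.

With a fixed labor force, u_{t+1} = u_t + s·(1−u_t) − f·u_t = u_t·(1−s−f) + s.
Here 1−s−f = 0.848 and s = 0.012.
u_1 = 0.165100 × 0.848 + 0.012 = 0.152005.
u_2 = 0.152005 × 0.848 + 0.012 = 0.140900.
u_3 = 0.140900 × 0.848 + 0.012 = 0.131483.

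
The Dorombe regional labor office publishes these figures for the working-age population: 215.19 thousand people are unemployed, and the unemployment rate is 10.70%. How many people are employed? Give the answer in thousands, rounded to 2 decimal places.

Labor force = U / u = 215.19 / 0.1070 ≈ 2,011.12 thousand.
Employed = labor force − unemployed = 2,011.12 − 215.19 = 1,795.93 thousand.

About 1,795.93 thousand are employed.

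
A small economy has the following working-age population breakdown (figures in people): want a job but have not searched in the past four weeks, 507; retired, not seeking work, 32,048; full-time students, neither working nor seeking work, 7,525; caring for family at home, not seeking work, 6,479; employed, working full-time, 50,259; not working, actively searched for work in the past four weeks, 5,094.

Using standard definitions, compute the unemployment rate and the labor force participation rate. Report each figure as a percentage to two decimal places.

Employed = 50,259.
Unemployed = 5,094.
Labor force = 50,259 + 5,094 = 55,353.
Not in labor force = 507 + 32,048 + 7,525 + 6,479 = 46,559 (those not working and not actively searching are outside the labor force — including those who want a job but have given up searching).
Civilian working-age population = 55,353 + 46,559 = 101,912.
Unemployment rate = 5,094 / 55,353 = 9.20%.
Labor force participation rate = 55,353 / 101,912 = 54.31%.

Unemployment rate ≈ 9.20%; labor force participation rate ≈ 54.31%.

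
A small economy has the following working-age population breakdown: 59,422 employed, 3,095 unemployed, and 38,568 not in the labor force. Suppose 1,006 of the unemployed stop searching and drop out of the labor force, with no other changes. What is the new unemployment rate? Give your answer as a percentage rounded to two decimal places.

New unemployment rate ≈ 3.40%.

Initially, labor force = 59,422 + 3,095 = 62,517, so u = 3,095/62,517 = 4.95%.
After the change, unemployed and labor force both fall by 1,006 → E = 59,422, U = 2,089, labor force = 61,511.
New unemployment rate = 2,089 / 61,511 = 3.40%.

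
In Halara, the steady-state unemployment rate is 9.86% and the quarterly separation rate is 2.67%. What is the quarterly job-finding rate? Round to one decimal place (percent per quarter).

Job-finding rate ≈ 24.4% per quarter.

From u* = s/(s+f): f = s·(1−u)/u.
f = 2.67 × (1 − 0.0986) / 0.0986 = 2.4067 / 0.0986 ≈ 24.4% per quarter.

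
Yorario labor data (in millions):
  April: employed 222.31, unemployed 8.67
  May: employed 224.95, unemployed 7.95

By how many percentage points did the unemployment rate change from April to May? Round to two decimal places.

April: labor force = 222.31 + 8.67 = 230.98; u = 8.67/230.98 = 3.75%.
May: labor force = 224.95 + 7.95 = 232.90; u = 7.95/232.90 = 3.41%.
Change = 3.41% − 3.75% = −0.34 pp.

The unemployment rate changed by −0.34 percentage points.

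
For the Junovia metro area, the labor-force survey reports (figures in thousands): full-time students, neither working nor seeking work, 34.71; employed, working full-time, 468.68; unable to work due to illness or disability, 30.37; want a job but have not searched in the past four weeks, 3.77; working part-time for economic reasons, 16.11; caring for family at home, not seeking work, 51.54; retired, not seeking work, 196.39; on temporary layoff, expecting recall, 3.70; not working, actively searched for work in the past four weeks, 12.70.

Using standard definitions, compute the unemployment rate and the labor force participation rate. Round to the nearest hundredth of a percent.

Employed = 468.68 + 16.11 = 484.79 thousand (anyone who worked, including part-time for economic reasons, counts as employed).
Unemployed = 3.70 + 12.70 = 16.40 thousand (jobless and actively searching, or on temporary layoff).
Labor force = 484.79 + 16.40 = 501.19 thousand.
Not in labor force = 34.71 + 30.37 + 3.77 + 51.54 + 196.39 = 316.78 thousand (those not working and not actively searching are outside the labor force — including those who want a job but have given up searching).
Civilian working-age population = 501.19 + 316.78 = 817.97 thousand.
Unemployment rate = 16.40 / 501.19 = 3.27%.
Labor force participation rate = 501.19 / 817.97 = 61.27%.

Unemployment rate ≈ 3.27%; labor force participation rate ≈ 61.27%.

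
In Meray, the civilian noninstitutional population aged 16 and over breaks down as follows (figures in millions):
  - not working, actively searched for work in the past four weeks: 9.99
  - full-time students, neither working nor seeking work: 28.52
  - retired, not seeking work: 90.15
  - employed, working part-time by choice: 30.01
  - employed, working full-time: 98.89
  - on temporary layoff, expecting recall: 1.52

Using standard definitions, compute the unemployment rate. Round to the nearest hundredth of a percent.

Employed = 30.01 + 98.89 = 128.90 million.
Unemployed = 9.99 + 1.52 = 11.51 million (jobless and actively searching, or on temporary layoff).
Labor force = 128.90 + 11.51 = 140.41 million.
Unemployment rate = 11.51 / 140.41 = 8.20%.

Unemployment rate ≈ 8.20%.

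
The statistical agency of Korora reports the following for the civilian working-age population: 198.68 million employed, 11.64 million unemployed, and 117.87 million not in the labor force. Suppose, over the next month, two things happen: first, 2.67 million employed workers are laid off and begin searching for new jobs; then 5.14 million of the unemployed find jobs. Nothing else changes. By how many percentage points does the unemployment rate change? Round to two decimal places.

Initially, labor force = 198.68 + 11.64 = 210.32 million, so u = 11.64/210.32 = 5.53%.
After the first change, employed falls and unemployed rises by 2.67; labor force unchanged → E = 196.01, U = 14.31, labor force = 210.32 million.
After the second change, unemployed falls and employed rises by 5.14; labor force unchanged → E = 201.15, U = 9.17, labor force = 210.32 million.
New unemployment rate = 9.17 / 210.32 = 4.36%.
Change = 4.36% − 5.53% = −1.17 percentage points.

The unemployment rate changes by −1.17 percentage points.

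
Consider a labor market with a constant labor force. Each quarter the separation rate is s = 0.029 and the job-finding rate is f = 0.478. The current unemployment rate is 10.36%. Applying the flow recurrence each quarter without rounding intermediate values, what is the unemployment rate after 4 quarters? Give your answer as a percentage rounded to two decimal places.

Unemployment rate after four quarters ≈ 5.99%.

With a fixed labor force, u_{t+1} = u_t + s·(1−u_t) − f·u_t = u_t·(1−s−f) + s.
Here 1−s−f = 0.493 and s = 0.029.
u_1 = 0.103600 × 0.493 + 0.029 = 0.080075.
u_2 = 0.080075 × 0.493 + 0.029 = 0.068477.
u_3 = 0.068477 × 0.493 + 0.029 = 0.062759.
u_4 = 0.062759 × 0.493 + 0.029 = 0.059940.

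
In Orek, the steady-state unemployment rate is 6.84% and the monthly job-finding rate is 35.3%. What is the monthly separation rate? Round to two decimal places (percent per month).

Separation rate ≈ 2.59% per month.

From u* = s/(s+f): s = u·f/(1−u).
s = 0.0684 × 35.3 / (1 − 0.0684) = 2.4145 / 0.9316 ≈ 2.59% per month.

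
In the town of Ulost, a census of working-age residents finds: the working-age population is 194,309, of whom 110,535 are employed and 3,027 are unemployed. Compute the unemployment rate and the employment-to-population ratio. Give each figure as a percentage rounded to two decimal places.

Unemployment rate ≈ 2.67%; employment-population ratio ≈ 56.89%.

Labor force = employed + unemployed = 110,535 + 3,027 = 113,562.
Unemployment rate = 3,027 / 113,562 = 2.67%.
Employment-population ratio = 110,535 / 194,309 = 56.89%.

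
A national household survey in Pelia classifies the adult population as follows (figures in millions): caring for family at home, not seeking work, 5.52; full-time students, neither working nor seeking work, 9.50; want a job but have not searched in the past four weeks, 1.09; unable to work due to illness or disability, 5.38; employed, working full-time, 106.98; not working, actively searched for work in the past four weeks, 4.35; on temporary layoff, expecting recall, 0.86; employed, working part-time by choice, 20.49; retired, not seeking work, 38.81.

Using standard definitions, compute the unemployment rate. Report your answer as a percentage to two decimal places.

Employed = 106.98 + 20.49 = 127.47 million.
Unemployed = 4.35 + 0.86 = 5.21 million (jobless and actively searching, or on temporary layoff).
Labor force = 127.47 + 5.21 = 132.68 million.
Unemployment rate = 5.21 / 132.68 = 3.93%.

Unemployment rate ≈ 3.93%.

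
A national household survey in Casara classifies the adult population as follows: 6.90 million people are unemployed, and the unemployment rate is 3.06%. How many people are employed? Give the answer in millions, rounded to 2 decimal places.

About 218.59 million are employed.

Labor force = U / u = 6.90 / 0.0306 ≈ 225.49 million.
Employed = labor force − unemployed = 225.49 − 6.90 = 218.59 million.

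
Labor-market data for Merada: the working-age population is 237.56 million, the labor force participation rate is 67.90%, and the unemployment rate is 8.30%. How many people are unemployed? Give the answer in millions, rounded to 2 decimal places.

Labor force = 0.6790 × 237.56 = 161.30 million.
Unemployed = 0.0830 × 161.30 ≈ 13.39 million.

About 13.39 million are unemployed.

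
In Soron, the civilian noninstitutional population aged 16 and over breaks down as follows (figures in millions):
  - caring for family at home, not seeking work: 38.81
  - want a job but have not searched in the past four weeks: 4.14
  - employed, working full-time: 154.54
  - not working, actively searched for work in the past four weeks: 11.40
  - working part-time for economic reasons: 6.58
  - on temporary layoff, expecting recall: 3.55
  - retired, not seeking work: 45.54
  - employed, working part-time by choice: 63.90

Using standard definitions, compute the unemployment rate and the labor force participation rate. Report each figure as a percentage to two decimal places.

Employed = 154.54 + 6.58 + 63.90 = 225.02 million (anyone who worked, including part-time for economic reasons, counts as employed).
Unemployed = 11.40 + 3.55 = 14.95 million (jobless and actively searching, or on temporary layoff).
Labor force = 225.02 + 14.95 = 239.97 million.
Not in labor force = 38.81 + 4.14 + 45.54 = 88.49 million (those not working and not actively searching are outside the labor force — including those who want a job but have given up searching).
Civilian working-age population = 239.97 + 88.49 = 328.46 million.
Unemployment rate = 14.95 / 239.97 = 6.23%.
Labor force participation rate = 239.97 / 328.46 = 73.06%.

Unemployment rate ≈ 6.23%; labor force participation rate ≈ 73.06%.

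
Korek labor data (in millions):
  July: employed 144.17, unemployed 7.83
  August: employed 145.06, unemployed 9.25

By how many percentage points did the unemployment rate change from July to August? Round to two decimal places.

July: labor force = 144.17 + 7.83 = 152.00; u = 7.83/152.00 = 5.15%.
August: labor force = 145.06 + 9.25 = 154.31; u = 9.25/154.31 = 5.99%.
Change = 5.99% − 5.15% = +0.84 pp.

The unemployment rate changed by +0.84 percentage points.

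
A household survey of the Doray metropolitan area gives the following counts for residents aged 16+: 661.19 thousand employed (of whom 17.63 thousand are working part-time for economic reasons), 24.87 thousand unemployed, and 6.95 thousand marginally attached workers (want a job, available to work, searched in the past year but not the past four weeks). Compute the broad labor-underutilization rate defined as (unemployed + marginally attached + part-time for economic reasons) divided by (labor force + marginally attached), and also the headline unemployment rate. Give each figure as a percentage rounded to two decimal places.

Broad underutilization rate ≈ 7.14%; headline unemployment rate ≈ 3.63%.

Labor force = 661.19 + 24.87 = 686.06 thousand.
Numerator = 24.87 + 6.95 + 17.63 = 49.45 thousand.
Denominator = 686.06 + 6.95 = 693.01 thousand.
Broad rate = 49.45 / 693.01 = 7.14%.
Headline unemployment rate = 24.87 / 686.06 = 3.63%.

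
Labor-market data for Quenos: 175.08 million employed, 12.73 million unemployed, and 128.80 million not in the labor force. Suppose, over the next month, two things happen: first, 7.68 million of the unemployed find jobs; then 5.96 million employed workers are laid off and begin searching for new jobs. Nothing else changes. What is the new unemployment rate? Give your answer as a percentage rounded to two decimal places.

New unemployment rate ≈ 5.86%.

Initially, labor force = 175.08 + 12.73 = 187.81 million, so u = 12.73/187.81 = 6.78%.
After the first change, unemployed falls and employed rises by 7.68; labor force unchanged → E = 182.76, U = 5.05, labor force = 187.81 million.
After the second change, employed falls and unemployed rises by 5.96; labor force unchanged → E = 176.80, U = 11.01, labor force = 187.81 million.
New unemployment rate = 11.01 / 187.81 = 5.86%.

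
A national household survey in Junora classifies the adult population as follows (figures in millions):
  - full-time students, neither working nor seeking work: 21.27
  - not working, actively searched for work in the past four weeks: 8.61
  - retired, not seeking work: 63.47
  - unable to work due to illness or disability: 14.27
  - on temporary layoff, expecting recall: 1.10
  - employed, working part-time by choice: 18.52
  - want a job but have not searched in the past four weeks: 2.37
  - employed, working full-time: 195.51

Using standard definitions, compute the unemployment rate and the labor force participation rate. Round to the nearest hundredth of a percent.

Unemployment rate ≈ 4.34%; labor force participation rate ≈ 68.82%.

Employed = 18.52 + 195.51 = 214.03 million.
Unemployed = 8.61 + 1.10 = 9.71 million (jobless and actively searching, or on temporary layoff).
Labor force = 214.03 + 9.71 = 223.74 million.
Not in labor force = 21.27 + 63.47 + 14.27 + 2.37 = 101.38 million (those not working and not actively searching are outside the labor force — including those who want a job but have given up searching).
Civilian working-age population = 223.74 + 101.38 = 325.12 million.
Unemployment rate = 9.71 / 223.74 = 4.34%.
Labor force participation rate = 223.74 / 325.12 = 68.82%.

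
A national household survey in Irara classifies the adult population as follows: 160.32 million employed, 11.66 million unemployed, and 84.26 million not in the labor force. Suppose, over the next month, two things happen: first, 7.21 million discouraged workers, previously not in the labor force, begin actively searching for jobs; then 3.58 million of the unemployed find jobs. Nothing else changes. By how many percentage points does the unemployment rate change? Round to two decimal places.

Initially, labor force = 160.32 + 11.66 = 171.98 million, so u = 11.66/171.98 = 6.78%.
After the first change, unemployed and labor force both rise by 7.21 → E = 160.32, U = 18.87, labor force = 179.19 million.
After the second change, unemployed falls and employed rises by 3.58; labor force unchanged → E = 163.90, U = 15.29, labor force = 179.19 million.
New unemployment rate = 15.29 / 179.19 = 8.53%.
Change = 8.53% − 6.78% = +1.75 percentage points.

The unemployment rate changes by +1.75 percentage points.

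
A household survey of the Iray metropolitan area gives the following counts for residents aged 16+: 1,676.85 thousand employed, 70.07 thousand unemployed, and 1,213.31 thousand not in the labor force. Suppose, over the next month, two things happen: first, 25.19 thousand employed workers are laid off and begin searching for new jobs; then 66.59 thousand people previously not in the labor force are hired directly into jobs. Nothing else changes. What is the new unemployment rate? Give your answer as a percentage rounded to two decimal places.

New unemployment rate ≈ 5.25%.

Initially, labor force = 1,676.85 + 70.07 = 1,746.92 thousand, so u = 70.07/1,746.92 = 4.01%.
After the first change, employed falls and unemployed rises by 25.19; labor force unchanged → E = 1,651.66, U = 95.26, labor force = 1,746.92 thousand.
After the second change, employed and labor force both rise by 66.59; unemployed unchanged → E = 1,718.25, U = 95.26, labor force = 1,813.51 thousand.
New unemployment rate = 95.26 / 1,813.51 = 5.25%.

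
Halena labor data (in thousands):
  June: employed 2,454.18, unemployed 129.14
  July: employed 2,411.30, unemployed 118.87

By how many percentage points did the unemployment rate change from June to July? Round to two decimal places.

June: labor force = 2,454.18 + 129.14 = 2,583.32; u = 129.14/2,583.32 = 5.00%.
July: labor force = 2,411.30 + 118.87 = 2,530.17; u = 118.87/2,530.17 = 4.70%.
Change = 4.70% − 5.00% = −0.30 pp.

The unemployment rate changed by −0.30 percentage points.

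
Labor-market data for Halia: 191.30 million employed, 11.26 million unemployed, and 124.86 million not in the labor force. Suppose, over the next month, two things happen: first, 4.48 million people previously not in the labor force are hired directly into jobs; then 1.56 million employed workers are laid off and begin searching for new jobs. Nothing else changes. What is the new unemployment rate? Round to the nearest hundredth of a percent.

Initially, labor force = 191.30 + 11.26 = 202.56 million, so u = 11.26/202.56 = 5.56%.
After the first change, employed and labor force both rise by 4.48; unemployed unchanged → E = 195.78, U = 11.26, labor force = 207.04 million.
After the second change, employed falls and unemployed rises by 1.56; labor force unchanged → E = 194.22, U = 12.82, labor force = 207.04 million.
New unemployment rate = 12.82 / 207.04 = 6.19%.

New unemployment rate ≈ 6.19%.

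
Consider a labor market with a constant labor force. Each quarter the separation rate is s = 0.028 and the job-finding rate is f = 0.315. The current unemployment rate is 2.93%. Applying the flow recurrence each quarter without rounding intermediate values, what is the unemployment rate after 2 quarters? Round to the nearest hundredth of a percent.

Unemployment rate after two quarters ≈ 5.90%.

With a fixed labor force, u_{t+1} = u_t + s·(1−u_t) − f·u_t = u_t·(1−s−f) + s.
Here 1−s−f = 0.657 and s = 0.028.
u_1 = 0.029300 × 0.657 + 0.028 = 0.047250.
u_2 = 0.047250 × 0.657 + 0.028 = 0.059043.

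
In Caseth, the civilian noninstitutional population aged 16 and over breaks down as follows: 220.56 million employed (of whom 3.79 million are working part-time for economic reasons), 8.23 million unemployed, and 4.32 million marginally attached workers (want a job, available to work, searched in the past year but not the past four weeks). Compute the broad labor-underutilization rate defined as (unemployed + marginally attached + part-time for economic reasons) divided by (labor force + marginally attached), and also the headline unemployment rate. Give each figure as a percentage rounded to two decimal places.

Labor force = 220.56 + 8.23 = 228.79 million.
Numerator = 8.23 + 4.32 + 3.79 = 16.34 million.
Denominator = 228.79 + 4.32 = 233.11 million.
Broad rate = 16.34 / 233.11 = 7.01%.
Headline unemployment rate = 8.23 / 228.79 = 3.60%.

Broad underutilization rate ≈ 7.01%; headline unemployment rate ≈ 3.60%.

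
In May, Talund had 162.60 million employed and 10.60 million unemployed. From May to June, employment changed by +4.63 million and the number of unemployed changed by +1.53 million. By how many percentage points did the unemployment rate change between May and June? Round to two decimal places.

The unemployment rate changed by +0.64 percentage points.

May: labor force = 162.60 + 10.60 = 173.20; u = 10.60/173.20 = 6.12%.
June: labor force = 167.23 + 12.13 = 179.36; u = 12.13/179.36 = 6.76%.
Change = 6.76% − 6.12% = +0.64 pp.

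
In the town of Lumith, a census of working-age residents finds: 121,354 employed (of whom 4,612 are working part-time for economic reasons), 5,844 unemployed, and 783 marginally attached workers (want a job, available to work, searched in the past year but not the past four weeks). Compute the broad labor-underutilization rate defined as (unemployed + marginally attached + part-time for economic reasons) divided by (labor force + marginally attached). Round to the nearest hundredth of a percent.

Labor force = 121,354 + 5,844 = 127,198.
Numerator = 5,844 + 783 + 4,612 = 11,239.
Denominator = 127,198 + 783 = 127,981.
Broad rate = 11,239 / 127,981 = 8.78%.

Broad underutilization rate ≈ 8.78%.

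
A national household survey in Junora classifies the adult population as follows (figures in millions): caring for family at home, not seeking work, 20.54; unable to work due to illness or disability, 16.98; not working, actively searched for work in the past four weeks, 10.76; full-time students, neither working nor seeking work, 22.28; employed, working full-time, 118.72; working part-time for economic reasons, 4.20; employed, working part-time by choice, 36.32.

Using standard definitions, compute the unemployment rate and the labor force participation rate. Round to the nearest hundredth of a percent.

Employed = 118.72 + 4.20 + 36.32 = 159.24 million (anyone who worked, including part-time for economic reasons, counts as employed).
Unemployed = 10.76 million.
Labor force = 159.24 + 10.76 = 170.00 million.
Not in labor force = 20.54 + 16.98 + 22.28 = 59.80 million (those not working and not actively searching are outside the labor force).
Civilian working-age population = 170.00 + 59.80 = 229.80 million.
Unemployment rate = 10.76 / 170.00 = 6.33%.
Labor force participation rate = 170.00 / 229.80 = 73.98%.

Unemployment rate ≈ 6.33%; labor force participation rate ≈ 73.98%.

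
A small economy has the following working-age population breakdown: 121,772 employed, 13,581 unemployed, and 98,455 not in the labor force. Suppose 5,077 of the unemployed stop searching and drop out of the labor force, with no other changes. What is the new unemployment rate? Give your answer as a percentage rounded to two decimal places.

New unemployment rate ≈ 6.53%.

Initially, labor force = 121,772 + 13,581 = 135,353, so u = 13,581/135,353 = 10.03%.
After the change, unemployed and labor force both fall by 5,077 → E = 121,772, U = 8,504, labor force = 130,276.
New unemployment rate = 8,504 / 130,276 = 6.53%.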